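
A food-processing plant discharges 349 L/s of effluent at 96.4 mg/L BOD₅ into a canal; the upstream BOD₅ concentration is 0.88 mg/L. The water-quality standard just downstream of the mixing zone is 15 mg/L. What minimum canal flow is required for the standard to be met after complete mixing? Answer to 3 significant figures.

Set C_mix = 15: (Q·0.8800 + 349.0·96.40) / (Q + 349.0) = 15
→ Q = 349.0·(96.40 − 15)/(15 − 0.8800) = 2012 L/s.

2010 L/s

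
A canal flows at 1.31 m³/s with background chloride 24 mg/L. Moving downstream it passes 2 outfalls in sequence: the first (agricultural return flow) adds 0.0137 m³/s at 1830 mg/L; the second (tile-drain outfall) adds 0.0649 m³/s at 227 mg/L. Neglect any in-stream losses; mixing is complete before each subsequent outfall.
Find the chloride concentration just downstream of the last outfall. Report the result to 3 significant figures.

51.3 mg/L

After outfall 1: Q = 1.310 + 0.01370 = 1.324 m³/s; C = (1.310·24.00 + 0.01370·1830)/1.324 = 42.69 mg/L.
After outfall 2: Q = 1.324 + 0.06490 = 1.389 m³/s; C = (1.324·42.69 + 0.06490·227.0)/1.389 = 51.31 mg/L.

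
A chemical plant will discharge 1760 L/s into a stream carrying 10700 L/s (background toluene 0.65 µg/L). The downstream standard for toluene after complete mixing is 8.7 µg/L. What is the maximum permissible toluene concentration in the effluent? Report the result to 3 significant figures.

At the limit, (Qr·Cr + Qe·Cₑ)/(Qr + Qe) = 8.7:
Cₑ = (12460·8.7 − 10700·0.6500) / 1760 = 57.64 µg/L.

57.6 µg/L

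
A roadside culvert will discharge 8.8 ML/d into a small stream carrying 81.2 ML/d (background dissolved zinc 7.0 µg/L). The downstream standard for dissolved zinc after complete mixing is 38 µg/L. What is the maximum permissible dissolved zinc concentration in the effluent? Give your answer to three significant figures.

324 µg/L

At the limit, (Qr·Cr + Qe·Cₑ)/(Qr + Qe) = 38:
Cₑ = (90.00·38 − 81.20·7.000) / 8.800 = 324.0 µg/L.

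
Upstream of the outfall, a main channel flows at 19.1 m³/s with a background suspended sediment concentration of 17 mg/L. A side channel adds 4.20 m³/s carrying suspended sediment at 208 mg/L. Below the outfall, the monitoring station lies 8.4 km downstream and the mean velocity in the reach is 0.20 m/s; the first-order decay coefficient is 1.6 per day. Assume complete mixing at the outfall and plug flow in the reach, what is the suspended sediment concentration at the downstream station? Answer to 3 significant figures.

23.6 mg/L

Mixed concentration C = ΣQC/ΣQ = (19.10·17.00 + 4.200·208.0) / 23.30 = 1198/23.30 = 51.43 mg/L.
Travel time t = 8.4·1000 / 0.20 = 42000 s = 11.67 h.
Decay over the reach: 51.43·exp(−kt) = 51.43·0.4594 = 23.63 mg/L.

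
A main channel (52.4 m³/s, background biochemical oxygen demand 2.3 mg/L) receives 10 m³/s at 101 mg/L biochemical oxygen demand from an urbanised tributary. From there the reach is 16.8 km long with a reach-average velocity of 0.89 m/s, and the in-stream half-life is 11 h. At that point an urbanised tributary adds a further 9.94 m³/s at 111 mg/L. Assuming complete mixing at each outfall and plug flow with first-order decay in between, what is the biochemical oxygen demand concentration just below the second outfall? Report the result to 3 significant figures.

Mixed concentration C = ΣQC/ΣQ = (52.40·2.300 + 10.00·101.0) / 62.40 = 1131/62.40 = 18.12 mg/L; combined flow 62.40 m³/s.
Travel time t = 16.8·1000 / 0.89 = 18880 s = 5.243 h.
Half-life 11 h → k = ln 2 / 11 = 0.06301 h⁻¹ = 1.512 d⁻¹.
After decay, C = 18.12 × e^(−kt) = 18.12 × 0.7186 = 13.02 mg/L.
Second outfall: C = (62.40·13.02 + 9.940·111.0)/72.34 = 26.48 mg/L.

26.5 mg/L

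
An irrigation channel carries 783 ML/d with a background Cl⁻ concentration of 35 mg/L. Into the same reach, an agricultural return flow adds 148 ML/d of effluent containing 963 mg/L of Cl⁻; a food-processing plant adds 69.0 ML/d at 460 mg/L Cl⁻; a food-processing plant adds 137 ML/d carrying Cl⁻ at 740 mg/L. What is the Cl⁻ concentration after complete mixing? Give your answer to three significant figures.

267 mg/L

Mass balance: C = (783.0·35.00 + 148.0·963.0 + 69.00·460.0 + 137.0·740.0) / 1137 = 303000/1137 = 266.5 mg/L.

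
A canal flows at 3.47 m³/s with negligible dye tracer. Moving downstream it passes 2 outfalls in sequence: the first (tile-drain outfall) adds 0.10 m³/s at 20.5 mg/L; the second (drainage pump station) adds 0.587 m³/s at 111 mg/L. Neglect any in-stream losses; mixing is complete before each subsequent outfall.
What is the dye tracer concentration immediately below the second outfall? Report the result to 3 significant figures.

16.2 mg/L

Outfall 1: combined Q = 3.570 m³/s; C = (3.470·0 + 0.1000·20.50)/3.570 = 0.5742 mg/L.
Outfall 2: combined Q = 4.157 m³/s; C = (3.570·0.5742 + 0.5870·111.0)/4.157 = 16.17 mg/L.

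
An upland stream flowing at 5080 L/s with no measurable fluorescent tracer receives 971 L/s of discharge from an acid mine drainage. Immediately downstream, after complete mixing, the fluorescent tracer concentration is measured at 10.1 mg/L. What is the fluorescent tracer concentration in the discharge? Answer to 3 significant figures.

62.9 mg/L

Mass balance: 5080·0 + 971.0·Cₑ = 6051·10.10
→ Cₑ = (6051·10.10 − 5080·0) / 971.0 = 62.94 mg/L.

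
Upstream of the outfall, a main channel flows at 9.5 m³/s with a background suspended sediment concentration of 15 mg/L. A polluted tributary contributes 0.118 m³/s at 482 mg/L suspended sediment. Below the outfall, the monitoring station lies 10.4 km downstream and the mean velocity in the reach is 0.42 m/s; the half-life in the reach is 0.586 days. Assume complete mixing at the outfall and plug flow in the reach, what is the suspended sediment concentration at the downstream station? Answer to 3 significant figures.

After mixing, C = (9.500·15.00 + 0.1180·482.0) / 9.618 = 199.4/9.618 = 20.73 mg/L.
Travel time t = 10.4·1000 / 0.42 = 24760 s = 6.878 h.
Half-life 0.586 d → k = ln 2 / 0.586 = 1.183 d⁻¹.
First-order decay: C = 20.73·exp(−k·t) = 20.73·0.7125 = 14.77 mg/L.

14.8 mg/L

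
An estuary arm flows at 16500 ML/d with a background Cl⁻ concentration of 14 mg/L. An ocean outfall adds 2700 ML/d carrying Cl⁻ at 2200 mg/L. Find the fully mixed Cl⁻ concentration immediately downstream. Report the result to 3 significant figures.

After mixing, C = (16500·14.00 + 2700·2200) / 19200 = 6171000/19200 = 321.4 mg/L.

321 mg/L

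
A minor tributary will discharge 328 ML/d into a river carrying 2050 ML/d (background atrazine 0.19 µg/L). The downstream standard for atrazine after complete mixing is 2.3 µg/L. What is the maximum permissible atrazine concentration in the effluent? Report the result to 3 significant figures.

15.5 µg/L

At the limit, (Qr·Cr + Qe·Cₑ)/(Qr + Qe) = 2.3:
Cₑ = (2378·2.3 − 2050·0.1900) / 328.0 = 15.49 µg/L.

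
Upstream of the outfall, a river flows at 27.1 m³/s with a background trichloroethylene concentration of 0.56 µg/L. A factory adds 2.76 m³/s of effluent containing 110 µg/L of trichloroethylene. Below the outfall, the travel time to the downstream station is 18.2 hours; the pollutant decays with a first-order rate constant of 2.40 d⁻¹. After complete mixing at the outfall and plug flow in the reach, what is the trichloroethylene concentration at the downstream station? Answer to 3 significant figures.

After mixing, C = (27.10·0.5600 + 2.760·110.0) / 29.86 = 318.8/29.86 = 10.68 µg/L.
Decay over the reach: 10.68·exp(−kt) = 10.68·0.1620 = 1.730 µg/L.

1.73 µg/L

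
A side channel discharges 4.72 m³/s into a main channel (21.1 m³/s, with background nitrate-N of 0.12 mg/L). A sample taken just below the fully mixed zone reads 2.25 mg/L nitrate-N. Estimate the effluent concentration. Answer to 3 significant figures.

Mass balance: 21.10·0.1200 + 4.720·Cₑ = 25.82·2.250
→ Cₑ = (25.82·2.250 − 21.10·0.1200) / 4.720 = 11.77 mg/L.

11.8 mg/L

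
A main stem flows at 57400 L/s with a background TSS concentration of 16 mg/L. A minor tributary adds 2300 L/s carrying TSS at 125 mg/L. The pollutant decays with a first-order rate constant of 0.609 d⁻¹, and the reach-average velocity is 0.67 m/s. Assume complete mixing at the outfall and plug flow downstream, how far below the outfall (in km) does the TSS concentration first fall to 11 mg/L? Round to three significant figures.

Flow-weighted average: C = (57400·16.00 + 2300·125.0) / 59700 = 1206000/59700 = 20.20 mg/L.
Set 20.20·exp(−k·t) = 11 → t = ln(20.20/11)/k = 86220 s = 23.95 h.
Distance = v·t = 0.67·86220 = 57770 m = 57.77 km.

57.8 km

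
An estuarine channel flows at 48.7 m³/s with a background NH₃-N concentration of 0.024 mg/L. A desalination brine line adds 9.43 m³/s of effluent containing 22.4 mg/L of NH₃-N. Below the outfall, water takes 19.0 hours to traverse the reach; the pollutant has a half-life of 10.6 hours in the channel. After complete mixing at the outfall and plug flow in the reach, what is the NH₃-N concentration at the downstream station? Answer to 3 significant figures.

1.05 mg/L

After mixing, C = (48.70·0.02400 + 9.430·22.40) / 58.13 = 212.4/58.13 = 3.654 mg/L.
Half-life 10.6 h → k = ln 2 / 10.6 = 0.06539 h⁻¹ = 1.569 d⁻¹.
Decay over the reach: 3.654·exp(−kt) = 3.654·0.2887 = 1.055 mg/L.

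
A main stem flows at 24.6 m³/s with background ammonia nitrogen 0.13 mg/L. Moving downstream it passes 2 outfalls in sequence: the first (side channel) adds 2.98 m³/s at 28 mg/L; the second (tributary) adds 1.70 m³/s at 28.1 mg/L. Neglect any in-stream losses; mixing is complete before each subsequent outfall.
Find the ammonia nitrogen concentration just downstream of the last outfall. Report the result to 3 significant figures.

After outfall 1: Q = 24.60 + 2.980 = 27.58 m³/s; C = (24.60·0.1300 + 2.980·28.00)/27.58 = 3.141 mg/L.
After outfall 2: Q = 27.58 + 1.700 = 29.28 m³/s; C = (27.58·3.141 + 1.700·28.10)/29.28 = 4.590 mg/L.

4.59 mg/L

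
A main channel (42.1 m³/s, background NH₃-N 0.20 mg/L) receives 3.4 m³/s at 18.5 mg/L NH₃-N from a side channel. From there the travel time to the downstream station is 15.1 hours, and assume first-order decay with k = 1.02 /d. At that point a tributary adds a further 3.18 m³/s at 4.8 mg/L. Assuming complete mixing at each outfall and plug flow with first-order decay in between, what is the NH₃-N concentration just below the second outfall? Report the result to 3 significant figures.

1.08 mg/L

Flow-weighted average: C = (42.10·0.2000 + 3.400·18.50) / 45.50 = 71.32/45.50 = 1.567 mg/L; combined flow 45.50 m³/s.
After decay, C = 1.567 × e^(−kt) = 1.567 × 0.5264 = 0.8251 mg/L.
Second outfall: C = (45.50·0.8251 + 3.180·4.800)/48.68 = 1.085 mg/L.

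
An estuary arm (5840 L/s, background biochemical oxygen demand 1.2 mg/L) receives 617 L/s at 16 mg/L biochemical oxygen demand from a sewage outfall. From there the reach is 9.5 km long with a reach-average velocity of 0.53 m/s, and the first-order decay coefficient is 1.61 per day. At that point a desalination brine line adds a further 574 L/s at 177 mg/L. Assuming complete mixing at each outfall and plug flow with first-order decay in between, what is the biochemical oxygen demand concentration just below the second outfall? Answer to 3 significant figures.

16.2 mg/L

After mixing, C = (5840·1.200 + 617.0·16.00) / 6457 = 16880/6457 = 2.614 mg/L; combined flow 6457 L/s.
Travel time t = 9.5·1000 / 0.53 = 17920 s = 4.979 h.
First-order decay: C = 2.614·exp(−k·t) = 2.614·0.7160 = 1.872 mg/L.
At the second outfall, C = (6457·1.872 + 574.0·177.0) / (6457 + 574.0) = 16.17 mg/L.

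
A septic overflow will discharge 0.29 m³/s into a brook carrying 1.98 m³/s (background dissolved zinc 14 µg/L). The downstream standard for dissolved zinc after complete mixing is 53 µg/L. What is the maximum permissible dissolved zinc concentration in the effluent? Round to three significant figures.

319 µg/L

At the limit, (Qr·Cr + Qe·Cₑ)/(Qr + Qe) = 53:
Cₑ = (2.270·53 − 1.980·14.00) / 0.2900 = 319.3 µg/L.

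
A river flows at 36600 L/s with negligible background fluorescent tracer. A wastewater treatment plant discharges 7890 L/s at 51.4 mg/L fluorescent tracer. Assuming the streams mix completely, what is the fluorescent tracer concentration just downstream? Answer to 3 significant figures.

Mass balance: C = (36600·0 + 7890·51.40) / 44490 = 405500/44490 = 9.115 mg/L.

9.12 mg/L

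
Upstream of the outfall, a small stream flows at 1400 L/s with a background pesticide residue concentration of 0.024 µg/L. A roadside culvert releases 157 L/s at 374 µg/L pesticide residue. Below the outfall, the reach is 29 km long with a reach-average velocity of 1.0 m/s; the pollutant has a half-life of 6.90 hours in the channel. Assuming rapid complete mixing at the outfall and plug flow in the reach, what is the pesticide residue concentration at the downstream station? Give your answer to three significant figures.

Mixed concentration C = ΣQC/ΣQ = (1400·0.02400 + 157.0·374.0) / 1557 = 58750/1557 = 37.73 µg/L.
Travel time t = 29·1000 / 1.0 = 29000 s = 8.056 h.
Half-life 6.90 h → k = ln 2 / 6.90 = 0.1005 h⁻¹ = 2.411 d⁻¹.
First-order decay: C = 37.73·exp(−k·t) = 37.73·0.4452 = 16.80 µg/L.

16.8 µg/L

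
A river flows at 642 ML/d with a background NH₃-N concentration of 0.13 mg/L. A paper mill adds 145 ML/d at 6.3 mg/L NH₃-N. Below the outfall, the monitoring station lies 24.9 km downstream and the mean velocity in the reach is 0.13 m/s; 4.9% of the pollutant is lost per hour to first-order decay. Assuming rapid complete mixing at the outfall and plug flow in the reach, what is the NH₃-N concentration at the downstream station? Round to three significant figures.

0.0875 mg/L

Flow-weighted average: C = (642.0·0.1300 + 145.0·6.300) / 787.0 = 997.0/787.0 = 1.267 mg/L.
Travel time t = 24.9·1000 / 0.13 = 191500 s = 53.21 h.
4.9%/h lost → k = −ln(1 − 0.049) = 0.05024 h⁻¹.
After decay, C = 1.267 × e^(−kt) = 1.267 × 0.06904 = 0.08746 mg/L.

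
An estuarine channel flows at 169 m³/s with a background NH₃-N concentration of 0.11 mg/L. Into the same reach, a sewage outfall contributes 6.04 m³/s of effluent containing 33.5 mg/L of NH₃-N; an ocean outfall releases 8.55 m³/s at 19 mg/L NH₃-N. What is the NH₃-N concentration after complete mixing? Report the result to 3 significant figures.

2.09 mg/L

Mixed concentration C = ΣQC/ΣQ = (169.0·0.1100 + 6.040·33.50 + 8.550·19.00) / 183.6 = 383.4/183.6 = 2.088 mg/L.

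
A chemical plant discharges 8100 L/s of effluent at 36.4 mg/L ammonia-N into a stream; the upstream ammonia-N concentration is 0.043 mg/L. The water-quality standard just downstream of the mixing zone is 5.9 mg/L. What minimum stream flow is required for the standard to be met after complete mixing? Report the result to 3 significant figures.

42200 L/s

Set C_mix = 5.9: (Q·0.04300 + 8100·36.40) / (Q + 8100) = 5.9
→ Q = 8100·(36.40 − 5.9)/(5.9 − 0.04300) = 42180 L/s.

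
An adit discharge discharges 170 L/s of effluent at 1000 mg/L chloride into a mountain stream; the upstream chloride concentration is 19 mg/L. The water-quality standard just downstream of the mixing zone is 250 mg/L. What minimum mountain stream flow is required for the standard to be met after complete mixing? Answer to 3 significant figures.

Set C_mix = 250: (Q·19.00 + 170.0·1000) / (Q + 170.0) = 250
→ Q = 170.0·(1000 − 250)/(250 − 19.00) = 551.9 L/s.

552 L/s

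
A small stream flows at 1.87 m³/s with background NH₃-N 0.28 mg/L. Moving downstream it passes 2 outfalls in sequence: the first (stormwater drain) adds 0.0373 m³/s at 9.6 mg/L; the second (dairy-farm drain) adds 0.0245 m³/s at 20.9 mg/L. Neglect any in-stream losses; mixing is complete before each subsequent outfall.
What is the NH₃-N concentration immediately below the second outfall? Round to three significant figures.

After outfall 1: Q = 1.870 + 0.03730 = 1.907 m³/s; C = (1.870·0.2800 + 0.03730·9.600)/1.907 = 0.4623 mg/L.
After outfall 2: Q = 1.907 + 0.02450 = 1.932 m³/s; C = (1.907·0.4623 + 0.02450·20.90)/1.932 = 0.7215 mg/L.

0.721 mg/L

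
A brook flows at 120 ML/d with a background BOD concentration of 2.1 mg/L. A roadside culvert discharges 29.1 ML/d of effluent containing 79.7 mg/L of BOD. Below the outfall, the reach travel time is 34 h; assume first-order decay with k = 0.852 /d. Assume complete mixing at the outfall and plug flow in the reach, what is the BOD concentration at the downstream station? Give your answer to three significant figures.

5.16 mg/L

Mass balance: C = (120.0·2.100 + 29.10·79.70) / 149.1 = 2571/149.1 = 17.25 mg/L.
First-order decay: C = 17.25·exp(−k·t) = 17.25·0.2991 = 5.158 mg/L.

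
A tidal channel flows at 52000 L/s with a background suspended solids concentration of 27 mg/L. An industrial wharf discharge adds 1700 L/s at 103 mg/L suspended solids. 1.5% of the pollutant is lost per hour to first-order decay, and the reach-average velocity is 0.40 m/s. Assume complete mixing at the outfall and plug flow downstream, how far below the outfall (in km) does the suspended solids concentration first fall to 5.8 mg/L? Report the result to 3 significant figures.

155 km

Conservation of mass: C = (52000·27.00 + 1700·103.0) / 53700 = 1579000/53700 = 29.41 mg/L.
1.5%/h lost → k = −ln(1 − 0.015) = 0.01511 h⁻¹.
Set 29.41·exp(−k·t) = 5.8 → t = ln(29.41/5.8)/k = 386700 s = 107.4 h.
Distance = v·t = 0.40·386700 = 154700 m = 154.7 km.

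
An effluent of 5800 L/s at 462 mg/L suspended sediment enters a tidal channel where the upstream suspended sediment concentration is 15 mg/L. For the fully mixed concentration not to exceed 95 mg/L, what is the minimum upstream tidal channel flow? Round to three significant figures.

26600 L/s

Set C_mix = 95: (Q·15.00 + 5800·462.0) / (Q + 5800) = 95
→ Q = 5800·(462.0 − 95)/(95 − 15.00) = 26610 L/s.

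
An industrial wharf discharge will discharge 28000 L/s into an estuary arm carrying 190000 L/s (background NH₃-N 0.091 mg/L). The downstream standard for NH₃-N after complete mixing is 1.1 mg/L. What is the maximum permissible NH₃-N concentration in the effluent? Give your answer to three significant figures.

At the limit, (Qr·Cr + Qe·Cₑ)/(Qr + Qe) = 1.1:
Cₑ = (218000·1.1 − 190000·0.09100) / 28000 = 7.947 mg/L.

7.95 mg/L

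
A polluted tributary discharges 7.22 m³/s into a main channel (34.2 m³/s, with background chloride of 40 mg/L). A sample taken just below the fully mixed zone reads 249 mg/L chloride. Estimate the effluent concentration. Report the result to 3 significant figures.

Mass balance: 34.20·40.00 + 7.220·Cₑ = 41.42·249.0
→ Cₑ = (41.42·249.0 − 34.20·40.00) / 7.220 = 1239 mg/L.

1240 mg/L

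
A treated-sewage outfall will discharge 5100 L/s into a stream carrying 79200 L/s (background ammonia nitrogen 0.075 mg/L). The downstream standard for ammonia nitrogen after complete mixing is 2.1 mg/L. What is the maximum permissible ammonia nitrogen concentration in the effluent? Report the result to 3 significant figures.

At the limit, (Qr·Cr + Qe·Cₑ)/(Qr + Qe) = 2.1:
Cₑ = (84300·2.1 − 79200·0.07500) / 5100 = 33.55 mg/L.

33.5 mg/L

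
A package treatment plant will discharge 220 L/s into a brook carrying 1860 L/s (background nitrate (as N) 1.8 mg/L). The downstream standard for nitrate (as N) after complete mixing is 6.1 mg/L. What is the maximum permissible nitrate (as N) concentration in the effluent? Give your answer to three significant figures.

42.5 mg/L

At the limit, (Qr·Cr + Qe·Cₑ)/(Qr + Qe) = 6.1:
Cₑ = (2080·6.1 − 1860·1.800) / 220.0 = 42.45 mg/L.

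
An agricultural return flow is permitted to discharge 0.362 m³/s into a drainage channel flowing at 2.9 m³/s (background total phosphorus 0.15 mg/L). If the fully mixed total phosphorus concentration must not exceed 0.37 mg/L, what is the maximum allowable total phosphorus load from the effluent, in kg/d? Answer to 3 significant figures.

66.7 kg/d

Mass balance at the limit: 2.900·0.1500 + 0.3620·Cₑ = 3.262·0.37 → Cₑ = 2.132 mg/L.
Load = 0.3620 m³/s × 2.132 g/m³ × 86 400 s/d = 66.70 kg/d.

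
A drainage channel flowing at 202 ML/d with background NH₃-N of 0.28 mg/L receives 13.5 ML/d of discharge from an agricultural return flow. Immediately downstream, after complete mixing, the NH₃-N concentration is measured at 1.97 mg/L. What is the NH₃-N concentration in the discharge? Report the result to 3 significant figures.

27.3 mg/L

Mass balance: 202.0·0.2800 + 13.50·Cₑ = 215.5·1.970
→ Cₑ = (215.5·1.970 − 202.0·0.2800) / 13.50 = 27.26 mg/L.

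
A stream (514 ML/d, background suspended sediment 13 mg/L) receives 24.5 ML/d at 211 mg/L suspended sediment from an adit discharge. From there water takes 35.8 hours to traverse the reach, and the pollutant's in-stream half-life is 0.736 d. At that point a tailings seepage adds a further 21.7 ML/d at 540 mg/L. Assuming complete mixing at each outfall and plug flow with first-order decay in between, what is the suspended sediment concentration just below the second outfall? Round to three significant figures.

Mass balance: C = (514.0·13.00 + 24.50·211.0) / 538.5 = 11850/538.5 = 22.01 mg/L; combined flow 538.5 ML/d.
Half-life 0.736 d → k = ln 2 / 0.736 = 0.9418 d⁻¹.
After decay, C = 22.01 × e^(−kt) = 22.01 × 0.2454 = 5.401 mg/L.
Second outfall: C = (538.5·5.401 + 21.70·540.0)/560.2 = 26.11 mg/L.

26.1 mg/L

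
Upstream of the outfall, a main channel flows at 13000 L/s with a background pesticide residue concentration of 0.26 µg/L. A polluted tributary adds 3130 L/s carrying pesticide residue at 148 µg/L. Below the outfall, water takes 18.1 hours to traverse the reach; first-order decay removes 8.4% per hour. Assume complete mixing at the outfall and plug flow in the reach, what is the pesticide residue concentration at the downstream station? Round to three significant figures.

5.91 µg/L

Mixed concentration C = ΣQC/ΣQ = (13000·0.2600 + 3130·148.0) / 16130 = 466600/16130 = 28.93 µg/L.
8.4%/h lost → k = −ln(1 − 0.084) = 0.08774 h⁻¹.
Applying C = C₀e^(−kt): 28.93 × 0.2043 = 5.911 µg/L.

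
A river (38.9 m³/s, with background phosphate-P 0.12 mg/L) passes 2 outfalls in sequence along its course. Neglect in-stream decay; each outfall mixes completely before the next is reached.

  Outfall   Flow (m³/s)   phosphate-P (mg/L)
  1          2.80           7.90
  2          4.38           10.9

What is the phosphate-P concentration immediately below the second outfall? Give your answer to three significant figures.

1.62 mg/L

After outfall 1: Q = 38.90 + 2.800 = 41.70 m³/s; C = (38.90·0.1200 + 2.800·7.900)/41.70 = 0.6424 mg/L.
After outfall 2: Q = 41.70 + 4.380 = 46.08 m³/s; C = (41.70·0.6424 + 4.380·10.90)/46.08 = 1.617 mg/L.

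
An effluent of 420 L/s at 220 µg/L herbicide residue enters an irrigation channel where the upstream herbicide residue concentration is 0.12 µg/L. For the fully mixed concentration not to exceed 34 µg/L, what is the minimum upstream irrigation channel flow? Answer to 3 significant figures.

2310 L/s

Set C_mix = 34: (Q·0.1200 + 420.0·220.0) / (Q + 420.0) = 34
→ Q = 420.0·(220.0 − 34)/(34 − 0.1200) = 2306 L/s.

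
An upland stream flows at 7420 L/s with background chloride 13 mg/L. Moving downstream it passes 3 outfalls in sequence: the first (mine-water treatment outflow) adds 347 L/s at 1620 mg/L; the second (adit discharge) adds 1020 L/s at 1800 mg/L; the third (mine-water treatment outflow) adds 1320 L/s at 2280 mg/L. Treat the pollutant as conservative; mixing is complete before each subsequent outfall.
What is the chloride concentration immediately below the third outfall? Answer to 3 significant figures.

Outfall 1: combined Q = 7767 L/s; C = (7420·13.00 + 347.0·1620)/7767 = 84.79 mg/L.
Outfall 2: combined Q = 8787 L/s; C = (7767·84.79 + 1020·1800)/8787 = 283.9 mg/L.
Outfall 3: combined Q = 10110 L/s; C = (8787·283.9 + 1320·2280)/10110 = 544.6 mg/L.

545 mg/L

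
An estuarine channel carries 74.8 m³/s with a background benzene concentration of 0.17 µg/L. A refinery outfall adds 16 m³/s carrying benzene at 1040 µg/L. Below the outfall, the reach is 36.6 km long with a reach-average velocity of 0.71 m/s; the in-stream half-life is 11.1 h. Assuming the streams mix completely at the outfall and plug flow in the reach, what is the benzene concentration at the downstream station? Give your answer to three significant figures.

Mixed concentration C = ΣQC/ΣQ = (74.80·0.1700 + 16.00·1040) / 90.80 = 16650/90.80 = 183.4 µg/L.
Travel time t = 36.6·1000 / 0.71 = 51550 s = 14.32 h.
Half-life 11.1 h → k = ln 2 / 11.1 = 0.06245 h⁻¹ = 1.499 d⁻¹.
Decay over the reach: 183.4·exp(−kt) = 183.4·0.4089 = 75.00 µg/L.

75.0 µg/L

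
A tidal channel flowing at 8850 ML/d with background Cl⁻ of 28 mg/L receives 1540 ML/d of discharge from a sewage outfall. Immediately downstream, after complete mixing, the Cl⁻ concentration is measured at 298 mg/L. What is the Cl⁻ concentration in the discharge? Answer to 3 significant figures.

1850 mg/L

Mass balance: 8850·28.00 + 1540·Cₑ = 10390·298.0
→ Cₑ = (10390·298.0 − 8850·28.00) / 1540 = 1850 mg/L.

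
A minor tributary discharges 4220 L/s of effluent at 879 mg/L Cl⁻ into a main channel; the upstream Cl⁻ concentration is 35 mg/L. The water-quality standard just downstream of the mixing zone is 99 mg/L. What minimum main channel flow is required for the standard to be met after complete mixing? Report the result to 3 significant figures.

51400 L/s

Set C_mix = 99: (Q·35.00 + 4220·879.0) / (Q + 4220) = 99
→ Q = 4220·(879.0 − 99)/(99 − 35.00) = 51430 L/s.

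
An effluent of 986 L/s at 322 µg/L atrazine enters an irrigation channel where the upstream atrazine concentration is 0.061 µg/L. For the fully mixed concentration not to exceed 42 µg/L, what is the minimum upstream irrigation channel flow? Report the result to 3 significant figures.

Set C_mix = 42: (Q·0.06100 + 986.0·322.0) / (Q + 986.0) = 42
→ Q = 986.0·(322.0 − 42)/(42 − 0.06100) = 6583 L/s.

6580 L/s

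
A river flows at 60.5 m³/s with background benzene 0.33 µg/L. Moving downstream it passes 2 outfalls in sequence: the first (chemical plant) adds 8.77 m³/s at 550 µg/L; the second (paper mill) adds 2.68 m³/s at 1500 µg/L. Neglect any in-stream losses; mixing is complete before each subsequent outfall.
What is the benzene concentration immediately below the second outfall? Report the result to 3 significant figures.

123 µg/L

Below outfall 1: Q → 69.27 m³/s, C = (60.50·0.3300 + 8.770·550.0)/69.27 = 69.92 µg/L.
Below outfall 2: Q → 71.95 m³/s, C = (69.27·69.92 + 2.680·1500)/71.95 = 123.2 µg/L.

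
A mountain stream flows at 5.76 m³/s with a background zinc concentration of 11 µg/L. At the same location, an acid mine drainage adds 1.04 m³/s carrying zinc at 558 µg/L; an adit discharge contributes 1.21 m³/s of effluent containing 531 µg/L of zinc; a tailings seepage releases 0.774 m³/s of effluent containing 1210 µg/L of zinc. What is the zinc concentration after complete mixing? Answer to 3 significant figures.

253 µg/L

Mixed concentration C = ΣQC/ΣQ = (5.760·11.00 + 1.040·558.0 + 1.210·531.0 + 0.7740·1210) / 8.784 = 2223/8.784 = 253.0 µg/L.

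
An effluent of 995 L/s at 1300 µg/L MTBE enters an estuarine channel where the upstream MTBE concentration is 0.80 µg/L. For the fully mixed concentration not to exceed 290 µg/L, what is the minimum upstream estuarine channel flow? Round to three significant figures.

3470 L/s

Set C_mix = 290: (Q·0.8000 + 995.0·1300) / (Q + 995.0) = 290
→ Q = 995.0·(1300 − 290)/(290 − 0.8000) = 3475 L/s.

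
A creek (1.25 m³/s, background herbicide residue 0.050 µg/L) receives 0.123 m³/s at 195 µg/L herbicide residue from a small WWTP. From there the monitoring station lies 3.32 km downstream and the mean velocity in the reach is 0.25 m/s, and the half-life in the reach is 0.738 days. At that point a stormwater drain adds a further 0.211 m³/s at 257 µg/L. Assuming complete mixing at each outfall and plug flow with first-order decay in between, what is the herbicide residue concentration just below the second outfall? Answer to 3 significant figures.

47.4 µg/L

Mixed concentration C = ΣQC/ΣQ = (1.250·0.05000 + 0.1230·195.0) / 1.373 = 24.05/1.373 = 17.51 µg/L; combined flow 1.373 m³/s.
Travel time t = 3.32·1000 / 0.25 = 13280 s = 3.689 h.
Half-life 0.738 d → k = ln 2 / 0.738 = 0.9392 d⁻¹.
After decay, C = 17.51 × e^(−kt) = 17.51 × 0.8656 = 15.16 µg/L.
At the second outfall, C = (1.373·15.16 + 0.2110·257.0) / (1.373 + 0.2110) = 47.37 µg/L.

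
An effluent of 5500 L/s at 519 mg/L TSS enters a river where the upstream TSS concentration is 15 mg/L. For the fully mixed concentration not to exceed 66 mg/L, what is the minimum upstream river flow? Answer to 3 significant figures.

48900 L/s

Set C_mix = 66: (Q·15.00 + 5500·519.0) / (Q + 5500) = 66
→ Q = 5500·(519.0 − 66)/(66 − 15.00) = 48850 L/s.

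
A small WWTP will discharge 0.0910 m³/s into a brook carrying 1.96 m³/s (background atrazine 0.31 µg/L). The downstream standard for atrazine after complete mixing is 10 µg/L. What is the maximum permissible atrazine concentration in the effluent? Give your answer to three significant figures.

219 µg/L

At the limit, (Qr·Cr + Qe·Cₑ)/(Qr + Qe) = 10:
Cₑ = (2.051·10 − 1.960·0.3100) / 0.09100 = 218.7 µg/L.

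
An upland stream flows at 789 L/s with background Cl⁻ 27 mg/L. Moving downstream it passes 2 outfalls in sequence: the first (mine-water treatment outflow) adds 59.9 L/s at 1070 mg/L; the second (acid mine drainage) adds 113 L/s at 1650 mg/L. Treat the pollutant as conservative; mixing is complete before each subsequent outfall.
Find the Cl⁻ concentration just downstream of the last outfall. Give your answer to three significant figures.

283 mg/L

After outfall 1: Q = 789.0 + 59.90 = 848.9 L/s; C = (789.0·27.00 + 59.90·1070)/848.9 = 100.6 mg/L.
After outfall 2: Q = 848.9 + 113.0 = 961.9 L/s; C = (848.9·100.6 + 113.0·1650)/961.9 = 282.6 mg/L.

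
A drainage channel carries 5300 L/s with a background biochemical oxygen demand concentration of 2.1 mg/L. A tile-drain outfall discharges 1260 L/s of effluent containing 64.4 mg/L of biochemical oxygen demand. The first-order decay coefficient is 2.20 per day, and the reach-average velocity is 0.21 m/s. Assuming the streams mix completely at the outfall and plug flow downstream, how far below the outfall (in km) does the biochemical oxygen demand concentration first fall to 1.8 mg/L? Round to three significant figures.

17.0 km

Mass balance: C = (5300·2.100 + 1260·64.40) / 6560 = 92270/6560 = 14.07 mg/L.
Set 14.07·exp(−k·t) = 1.8 → t = ln(14.07/1.8)/k = 80740 s = 22.43 h.
Distance = v·t = 0.21·80740 = 16960 m = 16.96 km.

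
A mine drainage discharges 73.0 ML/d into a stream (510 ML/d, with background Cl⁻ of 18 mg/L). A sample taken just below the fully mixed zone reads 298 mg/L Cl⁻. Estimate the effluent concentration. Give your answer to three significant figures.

Mass balance: 510.0·18.00 + 73.00·Cₑ = 583.0·298.0
→ Cₑ = (583.0·298.0 − 510.0·18.00) / 73.00 = 2254 mg/L.

2250 mg/L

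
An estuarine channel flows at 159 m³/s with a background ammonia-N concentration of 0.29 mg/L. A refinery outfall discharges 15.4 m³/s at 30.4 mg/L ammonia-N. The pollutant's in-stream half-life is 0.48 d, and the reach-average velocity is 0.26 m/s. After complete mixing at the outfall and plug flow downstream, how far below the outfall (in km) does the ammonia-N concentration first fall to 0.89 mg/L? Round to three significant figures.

Flow-weighted average: C = (159.0·0.2900 + 15.40·30.40) / 174.4 = 514.3/174.4 = 2.949 mg/L.
Half-life 0.48 d → k = ln 2 / 0.48 = 1.444 d⁻¹.
Set 2.949·exp(−k·t) = 0.89 → t = ln(2.949/0.89)/k = 71670 s = 19.91 h.
Distance = v·t = 0.26·71670 = 18640 m = 18.64 km.

18.6 km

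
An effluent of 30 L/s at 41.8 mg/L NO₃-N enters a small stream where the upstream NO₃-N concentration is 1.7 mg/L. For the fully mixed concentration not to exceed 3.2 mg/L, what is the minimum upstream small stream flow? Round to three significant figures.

772 L/s

Set C_mix = 3.2: (Q·1.700 + 30.00·41.80) / (Q + 30.00) = 3.2
→ Q = 30.00·(41.80 − 3.2)/(3.2 − 1.700) = 772.0 L/s.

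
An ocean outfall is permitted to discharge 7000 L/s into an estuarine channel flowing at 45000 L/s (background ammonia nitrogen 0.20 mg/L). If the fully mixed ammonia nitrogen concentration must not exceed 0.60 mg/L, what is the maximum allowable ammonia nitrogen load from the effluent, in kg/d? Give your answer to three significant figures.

1920 kg/d

Mass balance at the limit: 45000·0.2000 + 7000·Cₑ = 52000·0.60 → Cₑ = 3.171 mg/L.
7000 L/s = 7.000 m³/s. Load = 7.000 m³/s × 3.171 g/m³ × 86 400 s/d = 1918 kg/d.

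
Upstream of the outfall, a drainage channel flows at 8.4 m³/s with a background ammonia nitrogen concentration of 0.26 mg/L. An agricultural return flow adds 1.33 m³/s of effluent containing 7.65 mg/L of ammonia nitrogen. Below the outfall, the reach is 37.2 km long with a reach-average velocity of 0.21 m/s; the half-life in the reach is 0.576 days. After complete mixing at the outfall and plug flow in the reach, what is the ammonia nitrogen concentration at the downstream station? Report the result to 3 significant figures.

After mixing, C = (8.400·0.2600 + 1.330·7.650) / 9.730 = 12.36/9.730 = 1.270 mg/L.
Travel time t = 37.2·1000 / 0.21 = 177100 s = 49.21 h.
Half-life 0.576 d → k = ln 2 / 0.576 = 1.203 d⁻¹.
Decay over the reach: 1.270·exp(−kt) = 1.270·0.08482 = 0.1077 mg/L.

0.108 mg/L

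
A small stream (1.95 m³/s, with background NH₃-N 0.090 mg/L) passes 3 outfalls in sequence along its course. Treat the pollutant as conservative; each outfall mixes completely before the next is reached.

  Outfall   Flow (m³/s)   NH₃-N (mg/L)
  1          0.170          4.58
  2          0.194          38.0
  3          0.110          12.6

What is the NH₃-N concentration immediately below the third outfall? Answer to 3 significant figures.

4.01 mg/L

Outfall 1: combined Q = 2.120 m³/s; C = (1.950·0.09000 + 0.1700·4.580)/2.120 = 0.4500 mg/L.
Outfall 2: combined Q = 2.314 m³/s; C = (2.120·0.4500 + 0.1940·38.00)/2.314 = 3.598 mg/L.
Outfall 3: combined Q = 2.424 m³/s; C = (2.314·3.598 + 0.1100·12.60)/2.424 = 4.007 mg/L.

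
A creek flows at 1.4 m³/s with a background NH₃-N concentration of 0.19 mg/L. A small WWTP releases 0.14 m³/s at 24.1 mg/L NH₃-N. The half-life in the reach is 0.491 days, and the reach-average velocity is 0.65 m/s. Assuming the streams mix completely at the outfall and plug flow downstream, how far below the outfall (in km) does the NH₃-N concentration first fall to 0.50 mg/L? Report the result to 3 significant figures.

61.8 km

Flow-weighted average: C = (1.400·0.1900 + 0.1400·24.10) / 1.540 = 3.640/1.540 = 2.364 mg/L.
Half-life 0.491 d → k = ln 2 / 0.491 = 1.412 d⁻¹.
Set 2.364·exp(−k·t) = 0.50 → t = ln(2.364/0.50)/k = 95070 s = 26.41 h.
Distance = v·t = 0.65·95070 = 61790 m = 61.79 km.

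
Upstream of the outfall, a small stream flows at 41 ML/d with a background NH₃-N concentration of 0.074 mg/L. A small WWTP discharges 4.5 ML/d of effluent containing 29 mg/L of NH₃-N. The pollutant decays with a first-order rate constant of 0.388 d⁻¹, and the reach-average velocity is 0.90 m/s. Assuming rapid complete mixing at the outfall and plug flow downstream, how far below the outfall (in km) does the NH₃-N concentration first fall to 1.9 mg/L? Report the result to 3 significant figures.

Mass balance: C = (41.00·0.07400 + 4.500·29.00) / 45.50 = 133.5/45.50 = 2.935 mg/L.
Set 2.935·exp(−k·t) = 1.9 → t = ln(2.935/1.9)/k = 96820 s = 26.89 h.
Distance = v·t = 0.90·96820 = 87140 m = 87.14 km.

87.1 km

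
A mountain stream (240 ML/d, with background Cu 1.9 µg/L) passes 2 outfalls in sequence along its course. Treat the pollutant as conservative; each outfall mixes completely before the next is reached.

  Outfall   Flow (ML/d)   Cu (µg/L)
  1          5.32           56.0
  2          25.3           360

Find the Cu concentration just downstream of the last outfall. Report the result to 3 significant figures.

After outfall 1: Q = 240.0 + 5.320 = 245.3 ML/d; C = (240.0·1.900 + 5.320·56.00)/245.3 = 3.073 µg/L.
After outfall 2: Q = 245.3 + 25.30 = 270.6 ML/d; C = (245.3·3.073 + 25.30·360.0)/270.6 = 36.44 µg/L.

36.4 µg/L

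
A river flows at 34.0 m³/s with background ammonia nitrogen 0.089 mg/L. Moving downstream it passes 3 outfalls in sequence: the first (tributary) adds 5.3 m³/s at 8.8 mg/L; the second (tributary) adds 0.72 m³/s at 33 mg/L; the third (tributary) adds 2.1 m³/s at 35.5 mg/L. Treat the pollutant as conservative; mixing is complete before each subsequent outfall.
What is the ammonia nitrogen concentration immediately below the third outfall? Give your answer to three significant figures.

3.51 mg/L

After outfall 1: Q = 34.00 + 5.300 = 39.30 m³/s; C = (34.00·0.08900 + 5.300·8.800)/39.30 = 1.264 mg/L.
After outfall 2: Q = 39.30 + 0.7200 = 40.02 m³/s; C = (39.30·1.264 + 0.7200·33.00)/40.02 = 1.835 mg/L.
After outfall 3: Q = 40.02 + 2.100 = 42.12 m³/s; C = (40.02·1.835 + 2.100·35.50)/42.12 = 3.513 mg/L.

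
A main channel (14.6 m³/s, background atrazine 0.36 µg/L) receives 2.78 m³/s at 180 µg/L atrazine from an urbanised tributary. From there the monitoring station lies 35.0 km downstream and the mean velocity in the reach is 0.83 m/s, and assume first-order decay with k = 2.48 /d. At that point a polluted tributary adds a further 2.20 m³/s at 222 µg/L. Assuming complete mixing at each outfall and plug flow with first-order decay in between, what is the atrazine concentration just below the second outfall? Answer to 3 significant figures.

32.6 µg/L

After mixing, C = (14.60·0.3600 + 2.780·180.0) / 17.38 = 505.7/17.38 = 29.09 µg/L; combined flow 17.38 m³/s.
Travel time t = 35.0·1000 / 0.83 = 42170 s = 11.71 h.
First-order decay: C = 29.09·exp(−k·t) = 29.09·0.2981 = 8.672 µg/L.
Second outfall: C = (17.38·8.672 + 2.200·222.0)/19.58 = 32.64 µg/L.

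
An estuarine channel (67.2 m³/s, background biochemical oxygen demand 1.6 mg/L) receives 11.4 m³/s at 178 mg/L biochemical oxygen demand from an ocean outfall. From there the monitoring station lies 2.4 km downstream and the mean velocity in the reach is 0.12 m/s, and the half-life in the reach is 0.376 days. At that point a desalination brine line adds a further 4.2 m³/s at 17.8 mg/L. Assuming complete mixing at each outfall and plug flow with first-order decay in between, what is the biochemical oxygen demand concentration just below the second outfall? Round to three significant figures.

Conservation of mass: C = (67.20·1.600 + 11.40·178.0) / 78.60 = 2137/78.60 = 27.18 mg/L; combined flow 78.60 m³/s.
Travel time t = 2.4·1000 / 0.12 = 20000 s = 5.556 h.
Half-life 0.376 d → k = ln 2 / 0.376 = 1.843 d⁻¹.
After decay, C = 27.18 × e^(−kt) = 27.18 × 0.6526 = 17.74 mg/L.
At the second outfall, C = (78.60·17.74 + 4.200·17.80) / (78.60 + 4.200) = 17.74 mg/L.

17.7 mg/L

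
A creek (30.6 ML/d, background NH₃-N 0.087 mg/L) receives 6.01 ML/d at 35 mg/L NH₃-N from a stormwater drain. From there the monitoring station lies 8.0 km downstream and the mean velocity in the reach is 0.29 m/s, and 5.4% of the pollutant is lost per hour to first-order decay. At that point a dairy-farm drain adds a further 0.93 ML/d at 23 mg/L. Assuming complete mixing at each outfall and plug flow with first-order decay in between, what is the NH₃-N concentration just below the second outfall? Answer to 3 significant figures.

4.28 mg/L

Flow-weighted average: C = (30.60·0.08700 + 6.010·35.00) / 36.61 = 213.0/36.61 = 5.818 mg/L; combined flow 36.61 ML/d.
Travel time t = 8.0·1000 / 0.29 = 27590 s = 7.663 h.
5.4%/h lost → k = −ln(1 − 0.054) = 0.05551 h⁻¹.
After decay, C = 5.818 × e^(−kt) = 5.818 × 0.6535 = 3.802 mg/L.
At the second outfall, C = (36.61·3.802 + 0.9300·23.00) / (36.61 + 0.9300) = 4.278 mg/L.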